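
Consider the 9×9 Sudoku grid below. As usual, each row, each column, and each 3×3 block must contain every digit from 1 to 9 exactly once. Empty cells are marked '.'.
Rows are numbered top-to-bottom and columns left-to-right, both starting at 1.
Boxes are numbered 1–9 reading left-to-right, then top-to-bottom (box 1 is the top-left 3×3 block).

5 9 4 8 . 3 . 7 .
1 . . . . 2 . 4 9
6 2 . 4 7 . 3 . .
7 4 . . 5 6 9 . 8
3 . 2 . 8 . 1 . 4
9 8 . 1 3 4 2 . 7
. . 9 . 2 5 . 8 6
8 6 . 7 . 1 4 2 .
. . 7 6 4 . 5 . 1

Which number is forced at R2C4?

Row 2 already contains {1, 2, 4, 9}.
Column 4 already contains {1, 4, 6, 7, 8}.
Its 3×3 block (box 2) already contains {2, 3, 4, 7, 8}.
The only value from 1–9 not eliminated is 5, so R2C4 = 5.

5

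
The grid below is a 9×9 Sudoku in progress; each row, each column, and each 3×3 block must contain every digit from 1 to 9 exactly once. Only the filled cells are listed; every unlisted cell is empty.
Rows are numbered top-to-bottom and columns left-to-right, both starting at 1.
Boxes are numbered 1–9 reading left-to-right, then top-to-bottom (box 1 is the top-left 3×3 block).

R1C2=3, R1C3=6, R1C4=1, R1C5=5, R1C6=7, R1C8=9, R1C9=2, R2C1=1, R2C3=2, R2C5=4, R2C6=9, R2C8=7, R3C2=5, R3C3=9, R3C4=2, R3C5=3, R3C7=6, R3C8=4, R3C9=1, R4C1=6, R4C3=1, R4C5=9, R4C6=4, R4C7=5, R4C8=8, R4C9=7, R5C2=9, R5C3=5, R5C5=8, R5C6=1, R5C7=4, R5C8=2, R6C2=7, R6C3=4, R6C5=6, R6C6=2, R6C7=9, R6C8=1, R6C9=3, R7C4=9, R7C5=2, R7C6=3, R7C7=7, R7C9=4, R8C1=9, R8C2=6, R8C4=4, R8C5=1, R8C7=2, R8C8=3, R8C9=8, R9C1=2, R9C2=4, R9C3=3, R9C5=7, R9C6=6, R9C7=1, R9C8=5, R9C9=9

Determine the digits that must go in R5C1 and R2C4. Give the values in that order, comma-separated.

3,6

For R5C1:
  Row 5 already contains {1, 2, 4, 5, 8, 9}.
  Column 1 already contains {1, 2, 6, 9}.
  Its 3×3 block (box 4) already contains {1, 4, 5, 6, 7, 9}.
  The only value from 1–9 not eliminated is 3, so R5C1 = 3.
For R2C4:
  Consider where 6 can go in row 2.
  R2C2 is out (column 2 already has a 6).
  R2C7 is out (column 7 already has a 6).
  R2C9 is out (box 3 already has a 6).
  So the only cell in row 2 that can hold 6 is R2C4.
  So R2C4 = 6.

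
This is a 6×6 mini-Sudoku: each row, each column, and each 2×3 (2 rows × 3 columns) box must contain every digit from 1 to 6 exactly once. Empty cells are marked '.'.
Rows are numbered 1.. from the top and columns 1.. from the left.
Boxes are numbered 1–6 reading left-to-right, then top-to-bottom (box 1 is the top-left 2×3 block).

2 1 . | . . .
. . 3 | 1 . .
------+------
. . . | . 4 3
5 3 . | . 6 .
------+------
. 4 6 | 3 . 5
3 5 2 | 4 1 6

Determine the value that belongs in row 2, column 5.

Cell row 2, column 5 itself could take any of {2, 5} by direct elimination.
Consider where 5 can go in row 2.
row 2, column 1 is out (column 1 already has a 5).
row 2, column 2 is out (column 2 already has a 5).
row 2, column 6 is out (column 6 already has a 5).
So the only cell in row 2 that can hold 5 is row 2, column 5.
Therefore row 2, column 5 = 5.

5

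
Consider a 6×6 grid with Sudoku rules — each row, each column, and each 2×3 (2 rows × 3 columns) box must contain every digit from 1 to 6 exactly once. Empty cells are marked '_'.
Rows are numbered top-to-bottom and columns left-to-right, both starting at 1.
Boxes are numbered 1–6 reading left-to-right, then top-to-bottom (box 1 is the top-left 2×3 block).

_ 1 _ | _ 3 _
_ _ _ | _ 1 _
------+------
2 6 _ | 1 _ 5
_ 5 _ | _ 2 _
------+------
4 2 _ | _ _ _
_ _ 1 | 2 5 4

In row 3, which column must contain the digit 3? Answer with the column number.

3

Consider where 3 can go in row 3.
R3C5 is out (column 5 already has a 3).
So the only cell in row 3 that can hold 3 is R3C3.
That is column 3.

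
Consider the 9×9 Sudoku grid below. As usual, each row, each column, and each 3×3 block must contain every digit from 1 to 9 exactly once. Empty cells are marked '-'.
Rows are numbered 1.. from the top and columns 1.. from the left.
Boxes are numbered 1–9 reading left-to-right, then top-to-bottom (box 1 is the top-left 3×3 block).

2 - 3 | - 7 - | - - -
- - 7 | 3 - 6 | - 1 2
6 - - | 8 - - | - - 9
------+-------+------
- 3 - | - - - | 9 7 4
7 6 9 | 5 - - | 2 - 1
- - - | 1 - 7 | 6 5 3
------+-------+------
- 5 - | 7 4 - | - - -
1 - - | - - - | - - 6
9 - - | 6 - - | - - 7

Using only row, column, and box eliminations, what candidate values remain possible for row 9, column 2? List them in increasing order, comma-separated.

2,4,8

Row 9 already contains {6, 7, 9}.
Column 2 already contains {3, 5, 6}.
Its 3×3 block (box 7) already contains {1, 5, 9}.
Removing those from 1–9 leaves {2, 4, 8} as the candidates for row 9, column 2.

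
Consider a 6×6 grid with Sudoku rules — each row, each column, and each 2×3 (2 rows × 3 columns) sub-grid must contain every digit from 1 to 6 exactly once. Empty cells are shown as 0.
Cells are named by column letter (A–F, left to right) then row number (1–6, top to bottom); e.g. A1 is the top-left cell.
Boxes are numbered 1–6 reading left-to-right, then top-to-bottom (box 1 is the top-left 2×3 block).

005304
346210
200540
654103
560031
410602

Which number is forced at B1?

2

Row 1 already contains {3, 4, 5}.
Column B already contains {1, 4, 5, 6}.
Its 2×3 block (box 1) already contains {3, 4, 5, 6}.
The only value from 1–6 not eliminated is 2, so B1 = 2.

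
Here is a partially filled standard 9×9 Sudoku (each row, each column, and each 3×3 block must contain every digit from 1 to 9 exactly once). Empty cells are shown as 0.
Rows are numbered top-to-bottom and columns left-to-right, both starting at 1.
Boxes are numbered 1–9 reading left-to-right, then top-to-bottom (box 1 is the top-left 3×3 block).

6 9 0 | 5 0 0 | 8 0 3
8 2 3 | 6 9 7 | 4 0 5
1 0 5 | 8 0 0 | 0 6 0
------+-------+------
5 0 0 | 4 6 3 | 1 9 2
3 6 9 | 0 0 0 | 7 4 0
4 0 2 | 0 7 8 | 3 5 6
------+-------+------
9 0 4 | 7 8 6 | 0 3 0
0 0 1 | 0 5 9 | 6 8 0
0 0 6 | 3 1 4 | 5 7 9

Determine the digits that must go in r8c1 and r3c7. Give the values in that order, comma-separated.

For r8c1:
  Consider where 7 can go in column 1.
  r9c1 is out (row 9 already has a 7).
  So the only cell in column 1 that can hold 7 is r8c1.
  So r8c1 = 7.
For r3c7:
  Consider where 9 can go in column 7.
  r7c7 is out (row 7 already has a 9).
  So the only cell in column 7 that can hold 9 is r3c7.
  So r3c7 = 9.

7,9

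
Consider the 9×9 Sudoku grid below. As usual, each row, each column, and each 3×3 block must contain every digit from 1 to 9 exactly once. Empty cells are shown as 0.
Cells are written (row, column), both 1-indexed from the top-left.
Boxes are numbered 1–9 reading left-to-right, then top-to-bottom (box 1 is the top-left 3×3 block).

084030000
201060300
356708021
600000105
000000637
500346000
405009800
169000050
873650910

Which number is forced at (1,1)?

7

Cell (1,1) itself could take any of {7, 9} by direct elimination.
Consider where 7 can go in column 1.
(5,1) is out (row 5 already has a 7).
So the only cell in column 1 that can hold 7 is (1,1).
Therefore (1,1) = 7.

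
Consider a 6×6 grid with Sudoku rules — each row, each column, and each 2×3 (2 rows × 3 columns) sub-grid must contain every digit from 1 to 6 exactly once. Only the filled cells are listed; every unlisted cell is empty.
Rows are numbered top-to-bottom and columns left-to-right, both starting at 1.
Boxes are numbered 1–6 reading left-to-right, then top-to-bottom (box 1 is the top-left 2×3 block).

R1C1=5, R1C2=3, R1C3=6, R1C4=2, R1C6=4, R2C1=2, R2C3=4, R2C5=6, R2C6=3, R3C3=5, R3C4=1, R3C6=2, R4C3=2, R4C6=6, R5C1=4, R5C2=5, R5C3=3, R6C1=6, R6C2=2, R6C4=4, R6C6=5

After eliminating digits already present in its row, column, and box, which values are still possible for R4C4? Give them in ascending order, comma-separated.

Row 4 already contains {2, 6}.
Column 4 already contains {1, 2, 4}.
Its 2×3 block (box 4) already contains {1, 2, 6}.
Removing those from 1–6 leaves {3, 5} as the candidates for R4C4.

3,5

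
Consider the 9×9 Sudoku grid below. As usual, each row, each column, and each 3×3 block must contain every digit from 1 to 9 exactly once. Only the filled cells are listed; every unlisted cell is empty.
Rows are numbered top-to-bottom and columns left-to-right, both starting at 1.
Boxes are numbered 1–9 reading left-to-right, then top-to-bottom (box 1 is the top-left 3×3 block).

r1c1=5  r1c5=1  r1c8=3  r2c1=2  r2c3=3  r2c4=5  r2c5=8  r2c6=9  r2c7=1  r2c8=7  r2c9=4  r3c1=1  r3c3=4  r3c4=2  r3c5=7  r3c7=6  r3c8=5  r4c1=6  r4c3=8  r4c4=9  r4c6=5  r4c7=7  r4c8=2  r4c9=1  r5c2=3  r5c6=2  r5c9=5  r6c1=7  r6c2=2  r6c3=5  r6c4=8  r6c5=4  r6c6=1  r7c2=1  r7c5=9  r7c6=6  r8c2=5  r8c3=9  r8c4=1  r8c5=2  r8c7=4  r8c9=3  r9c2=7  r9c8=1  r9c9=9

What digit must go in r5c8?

Cell r5c8 itself could take any of {4, 6, 8, 9} by direct elimination.
Consider where 4 can go in column 8.
r6c8 is out (row 6 already has a 4).
r7c8 is out (box 9 already has a 4).
r8c8 is out (row 8 already has a 4).
So the only cell in column 8 that can hold 4 is r5c8.
Therefore r5c8 = 4.

4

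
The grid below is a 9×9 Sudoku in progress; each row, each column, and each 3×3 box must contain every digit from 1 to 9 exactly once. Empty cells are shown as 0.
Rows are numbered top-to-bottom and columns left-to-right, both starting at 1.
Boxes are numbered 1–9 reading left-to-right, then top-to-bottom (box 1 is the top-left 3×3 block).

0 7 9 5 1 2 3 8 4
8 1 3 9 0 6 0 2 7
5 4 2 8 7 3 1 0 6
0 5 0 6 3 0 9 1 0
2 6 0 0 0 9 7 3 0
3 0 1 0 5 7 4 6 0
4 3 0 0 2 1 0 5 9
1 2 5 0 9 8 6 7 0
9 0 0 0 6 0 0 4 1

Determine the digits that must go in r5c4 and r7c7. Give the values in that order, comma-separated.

1,8

For r5c4:
  Consider where 1 can go in column 4.
  r6c4 is out (row 6 already has a 1).
  r7c4 is out (row 7 already has a 1).
  r8c4 is out (row 8 already has a 1).
  r9c4 is out (row 9 already has a 1).
  So the only cell in column 4 that can hold 1 is r5c4.
  So r5c4 = 1.
For r7c7:
  Row 7 already contains {1, 2, 3, 4, 5, 9}.
  Column 7 already contains {1, 3, 4, 6, 7, 9}.
  Its 3×3 block (box 9) already contains {1, 4, 5, 6, 7, 9}.
  The only value from 1–9 not eliminated is 8, so r7c7 = 8.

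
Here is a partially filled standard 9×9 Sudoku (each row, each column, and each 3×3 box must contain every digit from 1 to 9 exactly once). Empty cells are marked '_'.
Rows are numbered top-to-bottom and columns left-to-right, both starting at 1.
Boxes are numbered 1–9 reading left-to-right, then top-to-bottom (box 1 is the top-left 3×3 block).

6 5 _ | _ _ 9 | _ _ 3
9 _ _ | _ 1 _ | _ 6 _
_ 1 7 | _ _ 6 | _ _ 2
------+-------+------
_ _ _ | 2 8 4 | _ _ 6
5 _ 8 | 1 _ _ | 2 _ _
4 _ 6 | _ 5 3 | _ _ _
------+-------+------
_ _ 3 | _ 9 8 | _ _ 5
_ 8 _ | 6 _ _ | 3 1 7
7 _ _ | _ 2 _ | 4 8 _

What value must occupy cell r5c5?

Cell r5c5 itself could take any of {6, 7} by direct elimination.
Consider where 6 can go in box 5.
r5c6 is out (column 6 already has a 6).
r6c4 is out (row 6 already has a 6).
So the only cell in box 5 that can hold 6 is r5c5.
Therefore r5c5 = 6.

6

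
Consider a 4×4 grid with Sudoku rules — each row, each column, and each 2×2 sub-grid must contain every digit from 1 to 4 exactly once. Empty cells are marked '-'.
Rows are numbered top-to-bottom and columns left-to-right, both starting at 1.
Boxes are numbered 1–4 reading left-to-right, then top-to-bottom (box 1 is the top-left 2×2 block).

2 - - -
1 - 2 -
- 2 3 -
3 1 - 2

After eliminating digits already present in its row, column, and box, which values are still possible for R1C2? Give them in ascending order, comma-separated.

Row 1 already contains {2}.
Column 2 already contains {1, 2}.
Its 2×2 block (box 1) already contains {1, 2}.
Removing those from 1–4 leaves {3, 4} as the candidates for R1C2.

3,4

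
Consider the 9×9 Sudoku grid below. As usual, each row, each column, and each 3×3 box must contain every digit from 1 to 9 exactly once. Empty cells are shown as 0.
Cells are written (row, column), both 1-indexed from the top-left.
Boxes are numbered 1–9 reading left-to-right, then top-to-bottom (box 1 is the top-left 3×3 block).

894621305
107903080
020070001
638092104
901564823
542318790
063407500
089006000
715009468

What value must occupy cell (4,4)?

7

Row 4 already contains {1, 2, 3, 4, 6, 8, 9}.
Column 4 already contains {3, 4, 5, 6, 9}.
Its 3×3 block (box 5) already contains {1, 2, 3, 4, 5, 6, 8, 9}.
The only value from 1–9 not eliminated is 7, so (4,4) = 7.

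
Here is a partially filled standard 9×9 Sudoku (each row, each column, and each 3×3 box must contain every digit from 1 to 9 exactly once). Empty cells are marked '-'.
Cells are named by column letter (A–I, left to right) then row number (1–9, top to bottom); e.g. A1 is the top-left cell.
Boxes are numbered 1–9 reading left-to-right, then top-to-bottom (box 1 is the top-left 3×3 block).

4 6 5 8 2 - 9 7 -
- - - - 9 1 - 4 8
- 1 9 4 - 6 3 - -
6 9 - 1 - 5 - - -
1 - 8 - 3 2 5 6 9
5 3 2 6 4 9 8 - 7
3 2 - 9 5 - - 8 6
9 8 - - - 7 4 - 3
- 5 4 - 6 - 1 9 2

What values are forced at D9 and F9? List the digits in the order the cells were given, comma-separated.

For D9:
  Row 9 already contains {1, 2, 4, 5, 6, 9}.
  Column D already contains {1, 4, 6, 8, 9}.
  Its 3×3 block (box 8) already contains {5, 6, 7, 9}.
  The only value from 1–9 not eliminated is 3, so D9 = 3.
For F9:
  Consider where 8 can go in column F.
  F1 is out (row 1 already has a 8).
  F7 is out (row 7 already has a 8).
  So the only cell in column F that can hold 8 is F9.
  So F9 = 8.

3,8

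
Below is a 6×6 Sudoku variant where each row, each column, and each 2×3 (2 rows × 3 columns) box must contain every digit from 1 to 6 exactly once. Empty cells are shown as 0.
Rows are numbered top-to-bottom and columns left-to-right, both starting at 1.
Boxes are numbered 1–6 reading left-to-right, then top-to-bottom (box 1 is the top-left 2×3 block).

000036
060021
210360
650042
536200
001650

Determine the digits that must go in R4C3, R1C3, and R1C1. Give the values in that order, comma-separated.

3,2,1

For R4C3:
  Row 4 already contains {2, 4, 5, 6}.
  Column 3 already contains {1, 6}.
  Its 2×3 block (box 3) already contains {1, 2, 5, 6}.
  The only value from 1–6 not eliminated is 3, so R4C3 = 3.
For R1C3:
  Consider where 2 can go in column 3.
  R2C3 is out (row 2 already has a 2).
  R3C3 is out (row 3 already has a 2).
  R4C3 is out (row 4 already has a 2).
  So the only cell in column 3 that can hold 2 is R1C3.
  So R1C3 = 2.
For R1C1:
  Consider where 1 can go in column 1.
  R2C1 is out (row 2 already has a 1).
  R6C1 is out (row 6 already has a 1).
  So the only cell in column 1 that can hold 1 is R1C1.
  So R1C1 = 1.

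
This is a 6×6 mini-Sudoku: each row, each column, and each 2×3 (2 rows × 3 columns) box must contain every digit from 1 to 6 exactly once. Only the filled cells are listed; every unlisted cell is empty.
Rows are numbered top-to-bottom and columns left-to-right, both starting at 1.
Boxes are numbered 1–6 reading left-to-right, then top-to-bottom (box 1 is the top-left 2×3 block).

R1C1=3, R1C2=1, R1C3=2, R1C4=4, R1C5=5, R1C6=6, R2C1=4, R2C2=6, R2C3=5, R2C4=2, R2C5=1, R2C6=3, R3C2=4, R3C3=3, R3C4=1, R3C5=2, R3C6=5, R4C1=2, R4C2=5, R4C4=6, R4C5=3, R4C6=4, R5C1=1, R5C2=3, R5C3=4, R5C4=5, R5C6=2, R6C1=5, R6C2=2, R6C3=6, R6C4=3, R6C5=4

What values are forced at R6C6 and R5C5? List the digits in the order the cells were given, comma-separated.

For R6C6:
  Row 6 already contains {2, 3, 4, 5, 6}.
  Column 6 already contains {2, 3, 4, 5, 6}.
  Its 2×3 block (box 6) already contains {2, 3, 4, 5}.
  The only value from 1–6 not eliminated is 1, so R6C6 = 1.
For R5C5:
  Row 5 already contains {1, 2, 3, 4, 5}.
  Column 5 already contains {1, 2, 3, 4, 5}.
  Its 2×3 block (box 6) already contains {2, 3, 4, 5}.
  The only value from 1–6 not eliminated is 6, so R5C5 = 6.

1,6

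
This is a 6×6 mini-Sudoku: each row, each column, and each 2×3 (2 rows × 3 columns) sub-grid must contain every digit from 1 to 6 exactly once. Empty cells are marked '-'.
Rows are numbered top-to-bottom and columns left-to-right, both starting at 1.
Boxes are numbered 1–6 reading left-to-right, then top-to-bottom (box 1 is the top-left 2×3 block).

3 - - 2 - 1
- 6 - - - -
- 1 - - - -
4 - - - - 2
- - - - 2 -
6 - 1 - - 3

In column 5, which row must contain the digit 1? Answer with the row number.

4

Consider where 1 can go in column 5.
R1C5 is out (row 1 already has a 1).
R2C5 is out (box 2 already has a 1).
R3C5 is out (row 3 already has a 1).
R6C5 is out (row 6 already has a 1).
So the only cell in column 5 that can hold 1 is R4C5.
That is row 4.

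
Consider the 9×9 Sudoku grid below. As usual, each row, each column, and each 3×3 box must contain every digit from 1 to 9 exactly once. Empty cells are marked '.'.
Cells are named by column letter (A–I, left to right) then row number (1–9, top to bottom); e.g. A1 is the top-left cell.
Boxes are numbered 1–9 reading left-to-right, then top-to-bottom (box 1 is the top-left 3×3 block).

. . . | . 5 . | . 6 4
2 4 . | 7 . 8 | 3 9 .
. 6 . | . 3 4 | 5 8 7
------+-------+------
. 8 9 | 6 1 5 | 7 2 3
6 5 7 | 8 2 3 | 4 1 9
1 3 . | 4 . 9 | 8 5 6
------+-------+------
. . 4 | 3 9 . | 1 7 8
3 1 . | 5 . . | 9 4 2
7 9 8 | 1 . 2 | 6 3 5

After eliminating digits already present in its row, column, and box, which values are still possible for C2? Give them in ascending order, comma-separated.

1,5

Row 2 already contains {2, 3, 4, 7, 8, 9}.
Column C already contains {4, 7, 8, 9}.
Its 3×3 block (box 1) already contains {2, 4, 6}.
Removing those from 1–9 leaves {1, 5} as the candidates for C2.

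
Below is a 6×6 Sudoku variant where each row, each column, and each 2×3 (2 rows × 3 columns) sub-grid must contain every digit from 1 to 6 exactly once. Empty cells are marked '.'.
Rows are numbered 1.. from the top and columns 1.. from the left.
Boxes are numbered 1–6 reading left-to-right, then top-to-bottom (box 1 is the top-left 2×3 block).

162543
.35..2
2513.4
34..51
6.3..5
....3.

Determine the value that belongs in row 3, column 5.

6

Row 3 already contains {1, 2, 3, 4, 5}.
Column 5 already contains {3, 4, 5}.
Its 2×3 block (box 4) already contains {1, 3, 4, 5}.
The only value from 1–6 not eliminated is 6, so row 3, column 5 = 6.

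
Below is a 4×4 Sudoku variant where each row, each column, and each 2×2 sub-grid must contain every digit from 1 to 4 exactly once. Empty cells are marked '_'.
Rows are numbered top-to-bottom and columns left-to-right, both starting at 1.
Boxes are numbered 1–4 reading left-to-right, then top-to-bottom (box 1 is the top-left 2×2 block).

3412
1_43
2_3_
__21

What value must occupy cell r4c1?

Row 4 already contains {1, 2}.
Column 1 already contains {1, 2, 3}.
Its 2×2 block (box 3) already contains {2}.
The only value from 1–4 not eliminated is 4, so r4c1 = 4.

4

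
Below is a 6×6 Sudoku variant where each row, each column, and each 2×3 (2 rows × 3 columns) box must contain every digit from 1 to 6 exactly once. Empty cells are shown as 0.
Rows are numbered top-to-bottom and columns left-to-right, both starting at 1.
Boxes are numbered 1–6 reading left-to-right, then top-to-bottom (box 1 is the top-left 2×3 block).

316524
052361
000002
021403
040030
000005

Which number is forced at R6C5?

4

Cell R6C5 itself could take any of {1, 4} by direct elimination.
Consider where 4 can go in row 6.
R6C1 is out (box 5 already has a 4).
R6C2 is out (column 2 already has a 4).
R6C3 is out (box 5 already has a 4).
R6C4 is out (column 4 already has a 4).
So the only cell in row 6 that can hold 4 is R6C5.
Therefore R6C5 = 4.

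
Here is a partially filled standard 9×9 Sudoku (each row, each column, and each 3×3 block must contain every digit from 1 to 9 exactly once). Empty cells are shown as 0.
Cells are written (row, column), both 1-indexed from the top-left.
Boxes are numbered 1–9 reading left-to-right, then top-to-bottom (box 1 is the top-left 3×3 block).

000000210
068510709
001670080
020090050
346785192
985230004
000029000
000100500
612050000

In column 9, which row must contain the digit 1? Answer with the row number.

7

Consider where 1 can go in column 9.
(1,9) is out (row 1 already has a 1).
(3,9) is out (row 3 already has a 1).
(4,9) is out (box 6 already has a 1).
(8,9) is out (row 8 already has a 1).
(9,9) is out (row 9 already has a 1).
So the only cell in column 9 that can hold 1 is (7,9).
That is row 7.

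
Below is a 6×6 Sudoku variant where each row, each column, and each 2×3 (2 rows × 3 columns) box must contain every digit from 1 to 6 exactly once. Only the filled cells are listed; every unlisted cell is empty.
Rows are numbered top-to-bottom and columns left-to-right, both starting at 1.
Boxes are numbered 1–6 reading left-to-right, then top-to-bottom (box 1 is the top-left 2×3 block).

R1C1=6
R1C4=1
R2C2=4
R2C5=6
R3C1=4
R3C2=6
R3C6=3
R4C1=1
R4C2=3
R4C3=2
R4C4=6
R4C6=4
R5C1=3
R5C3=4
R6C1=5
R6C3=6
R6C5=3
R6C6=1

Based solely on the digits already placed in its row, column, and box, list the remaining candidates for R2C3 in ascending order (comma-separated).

Row 2 already contains {4, 6}.
Column 3 already contains {2, 4, 6}.
Its 2×3 block (box 1) already contains {4, 6}.
Removing those from 1–6 leaves {1, 3, 5} as the candidates for R2C3.

1,3,5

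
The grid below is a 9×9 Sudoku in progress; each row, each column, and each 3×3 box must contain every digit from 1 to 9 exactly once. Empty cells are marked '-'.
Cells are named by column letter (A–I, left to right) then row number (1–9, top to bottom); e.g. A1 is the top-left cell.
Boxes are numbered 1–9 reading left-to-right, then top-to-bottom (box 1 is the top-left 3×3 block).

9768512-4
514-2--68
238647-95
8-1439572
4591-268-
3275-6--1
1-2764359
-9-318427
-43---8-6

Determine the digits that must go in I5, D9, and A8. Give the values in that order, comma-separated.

3,2,6

For I5:
  Row 5 already contains {1, 2, 4, 5, 6, 8, 9}.
  Column I already contains {1, 2, 4, 5, 6, 7, 8, 9}.
  Its 3×3 block (box 6) already contains {1, 2, 5, 6, 7, 8}.
  The only value from 1–9 not eliminated is 3, so I5 = 3.
For D9:
  Consider where 2 can go in row 9.
  A9 is out (column A already has a 2).
  E9 is out (column E already has a 2).
  F9 is out (column F already has a 2).
  H9 is out (column H already has a 2).
  So the only cell in row 9 that can hold 2 is D9.
  So D9 = 2.
For A8:
  Row 8 already contains {1, 2, 3, 4, 7, 8, 9}.
  Column A already contains {1, 2, 3, 4, 5, 8, 9}.
  Its 3×3 block (box 7) already contains {1, 2, 3, 4, 9}.
  The only value from 1–9 not eliminated is 6, so A8 = 6.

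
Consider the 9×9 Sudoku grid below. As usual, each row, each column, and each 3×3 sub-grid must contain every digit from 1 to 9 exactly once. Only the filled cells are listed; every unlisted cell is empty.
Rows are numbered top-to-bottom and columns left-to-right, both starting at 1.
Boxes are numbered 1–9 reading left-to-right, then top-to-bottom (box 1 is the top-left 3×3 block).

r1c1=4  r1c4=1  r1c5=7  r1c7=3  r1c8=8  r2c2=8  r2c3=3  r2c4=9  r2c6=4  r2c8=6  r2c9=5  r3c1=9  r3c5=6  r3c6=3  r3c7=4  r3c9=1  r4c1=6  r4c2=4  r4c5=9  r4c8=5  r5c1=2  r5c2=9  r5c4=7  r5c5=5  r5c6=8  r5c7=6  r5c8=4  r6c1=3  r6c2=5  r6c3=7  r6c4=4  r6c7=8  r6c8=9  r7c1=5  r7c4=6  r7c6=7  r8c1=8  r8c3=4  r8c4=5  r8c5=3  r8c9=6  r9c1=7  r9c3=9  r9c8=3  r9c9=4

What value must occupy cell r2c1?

Row 2 already contains {3, 4, 5, 6, 8, 9}.
Column 1 already contains {2, 3, 4, 5, 6, 7, 8, 9}.
Its 3×3 block (box 1) already contains {3, 4, 8, 9}.
The only value from 1–9 not eliminated is 1, so r2c1 = 1.

1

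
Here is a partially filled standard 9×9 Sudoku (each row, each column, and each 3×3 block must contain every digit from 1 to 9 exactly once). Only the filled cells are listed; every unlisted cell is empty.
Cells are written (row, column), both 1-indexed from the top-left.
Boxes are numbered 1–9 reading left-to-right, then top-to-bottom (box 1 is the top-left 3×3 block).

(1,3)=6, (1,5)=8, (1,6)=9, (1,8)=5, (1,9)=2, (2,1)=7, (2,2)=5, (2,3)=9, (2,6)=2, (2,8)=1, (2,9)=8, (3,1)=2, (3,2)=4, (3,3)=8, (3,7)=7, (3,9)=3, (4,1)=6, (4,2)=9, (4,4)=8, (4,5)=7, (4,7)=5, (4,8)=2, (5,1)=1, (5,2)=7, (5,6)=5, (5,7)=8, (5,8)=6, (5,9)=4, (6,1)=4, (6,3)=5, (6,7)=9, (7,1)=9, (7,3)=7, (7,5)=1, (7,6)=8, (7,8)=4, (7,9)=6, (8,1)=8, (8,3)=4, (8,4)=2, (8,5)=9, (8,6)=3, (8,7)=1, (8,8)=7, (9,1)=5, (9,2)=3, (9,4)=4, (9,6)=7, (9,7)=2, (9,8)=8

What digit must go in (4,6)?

Cell (4,6) itself could take any of {1, 4} by direct elimination.
Consider where 4 can go in row 4.
(4,3) is out (column 3 already has a 4).
(4,9) is out (column 9 already has a 4).
So the only cell in row 4 that can hold 4 is (4,6).
Therefore (4,6) = 4.

4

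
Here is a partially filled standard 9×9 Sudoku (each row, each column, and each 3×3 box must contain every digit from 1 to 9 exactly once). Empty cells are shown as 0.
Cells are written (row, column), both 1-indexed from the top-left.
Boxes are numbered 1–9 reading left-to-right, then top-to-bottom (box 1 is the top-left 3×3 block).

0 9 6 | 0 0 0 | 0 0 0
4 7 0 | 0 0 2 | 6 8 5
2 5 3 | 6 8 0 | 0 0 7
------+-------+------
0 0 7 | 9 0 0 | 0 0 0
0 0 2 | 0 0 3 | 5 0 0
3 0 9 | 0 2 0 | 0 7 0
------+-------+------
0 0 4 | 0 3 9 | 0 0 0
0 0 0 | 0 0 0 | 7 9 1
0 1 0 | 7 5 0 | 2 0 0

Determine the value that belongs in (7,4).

Cell (7,4) itself could take any of {1, 2, 8} by direct elimination.
Consider where 1 can go in row 7.
(7,1) is out (box 7 already has a 1).
(7,2) is out (column 2 already has a 1).
(7,7) is out (box 9 already has a 1).
(7,8) is out (box 9 already has a 1).
(7,9) is out (column 9 already has a 1).
So the only cell in row 7 that can hold 1 is (7,4).
Therefore (7,4) = 1.

1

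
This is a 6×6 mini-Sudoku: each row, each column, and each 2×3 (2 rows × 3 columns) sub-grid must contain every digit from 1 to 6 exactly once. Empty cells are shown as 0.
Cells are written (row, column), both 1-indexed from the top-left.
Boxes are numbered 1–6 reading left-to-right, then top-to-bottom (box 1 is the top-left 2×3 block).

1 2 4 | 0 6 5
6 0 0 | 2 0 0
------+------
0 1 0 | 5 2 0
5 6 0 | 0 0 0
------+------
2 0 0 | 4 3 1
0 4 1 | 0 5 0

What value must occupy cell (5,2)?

5

Row 5 already contains {1, 2, 3, 4}.
Column 2 already contains {1, 2, 4, 6}.
Its 2×3 block (box 5) already contains {1, 2, 4}.
The only value from 1–6 not eliminated is 5, so (5,2) = 5.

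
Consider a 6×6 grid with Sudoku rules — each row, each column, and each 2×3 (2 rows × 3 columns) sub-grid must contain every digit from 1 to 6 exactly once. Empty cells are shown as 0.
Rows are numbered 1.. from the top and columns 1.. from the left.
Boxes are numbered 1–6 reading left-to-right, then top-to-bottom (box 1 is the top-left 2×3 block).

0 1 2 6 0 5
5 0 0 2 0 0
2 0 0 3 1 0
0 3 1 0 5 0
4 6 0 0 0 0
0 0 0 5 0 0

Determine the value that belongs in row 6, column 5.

6

Cell row 6, column 5 itself could take any of {2, 3, 4, 6} by direct elimination.
Consider where 6 can go in column 5.
row 1, column 5 is out (row 1 already has a 6).
row 2, column 5 is out (box 2 already has a 6).
row 5, column 5 is out (row 5 already has a 6).
So the only cell in column 5 that can hold 6 is row 6, column 5.
Therefore row 6, column 5 = 6.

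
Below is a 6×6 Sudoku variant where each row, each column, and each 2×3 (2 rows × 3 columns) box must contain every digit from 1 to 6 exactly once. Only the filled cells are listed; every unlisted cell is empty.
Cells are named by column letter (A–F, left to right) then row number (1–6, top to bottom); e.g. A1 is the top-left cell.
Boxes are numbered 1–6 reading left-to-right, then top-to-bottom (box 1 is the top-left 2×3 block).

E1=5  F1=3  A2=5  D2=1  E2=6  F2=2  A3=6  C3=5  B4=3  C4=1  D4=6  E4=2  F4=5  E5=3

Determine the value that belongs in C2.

3

Cell C2 itself could take any of {3, 4} by direct elimination.
Consider where 3 can go in box 1.
A1 is out (row 1 already has a 3).
B1 is out (row 1 already has a 3).
C1 is out (row 1 already has a 3).
B2 is out (column B already has a 3).
So the only cell in box 1 that can hold 3 is C2.
Therefore C2 = 3.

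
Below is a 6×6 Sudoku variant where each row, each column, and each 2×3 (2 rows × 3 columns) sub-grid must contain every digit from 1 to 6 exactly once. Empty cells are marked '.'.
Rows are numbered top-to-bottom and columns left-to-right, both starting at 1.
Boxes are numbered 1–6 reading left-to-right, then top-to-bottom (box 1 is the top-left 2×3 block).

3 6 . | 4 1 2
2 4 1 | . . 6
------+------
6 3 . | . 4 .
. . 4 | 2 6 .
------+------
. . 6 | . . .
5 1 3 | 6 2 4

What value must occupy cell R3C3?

Cell R3C3 itself could take any of {2, 5} by direct elimination.
Consider where 2 can go in row 3.
R3C4 is out (column 4 already has a 2).
R3C6 is out (column 6 already has a 2).
So the only cell in row 3 that can hold 2 is R3C3.
Therefore R3C3 = 2.

2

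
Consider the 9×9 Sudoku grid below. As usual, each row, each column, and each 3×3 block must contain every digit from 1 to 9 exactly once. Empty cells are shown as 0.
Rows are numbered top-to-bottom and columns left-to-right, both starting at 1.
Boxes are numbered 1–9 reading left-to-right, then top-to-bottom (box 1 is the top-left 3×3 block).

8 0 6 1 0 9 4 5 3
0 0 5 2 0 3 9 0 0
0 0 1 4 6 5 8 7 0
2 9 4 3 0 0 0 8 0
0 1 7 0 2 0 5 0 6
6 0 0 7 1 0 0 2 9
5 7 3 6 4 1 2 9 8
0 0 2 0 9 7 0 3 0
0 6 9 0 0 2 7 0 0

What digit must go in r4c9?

7

Cell r4c9 itself could take any of {1, 7} by direct elimination.
Consider where 7 can go in box 6.
r4c7 is out (column 7 already has a 7).
r5c8 is out (row 5 already has a 7).
r6c7 is out (row 6 already has a 7).
So the only cell in box 6 that can hold 7 is r4c9.
Therefore r4c9 = 7.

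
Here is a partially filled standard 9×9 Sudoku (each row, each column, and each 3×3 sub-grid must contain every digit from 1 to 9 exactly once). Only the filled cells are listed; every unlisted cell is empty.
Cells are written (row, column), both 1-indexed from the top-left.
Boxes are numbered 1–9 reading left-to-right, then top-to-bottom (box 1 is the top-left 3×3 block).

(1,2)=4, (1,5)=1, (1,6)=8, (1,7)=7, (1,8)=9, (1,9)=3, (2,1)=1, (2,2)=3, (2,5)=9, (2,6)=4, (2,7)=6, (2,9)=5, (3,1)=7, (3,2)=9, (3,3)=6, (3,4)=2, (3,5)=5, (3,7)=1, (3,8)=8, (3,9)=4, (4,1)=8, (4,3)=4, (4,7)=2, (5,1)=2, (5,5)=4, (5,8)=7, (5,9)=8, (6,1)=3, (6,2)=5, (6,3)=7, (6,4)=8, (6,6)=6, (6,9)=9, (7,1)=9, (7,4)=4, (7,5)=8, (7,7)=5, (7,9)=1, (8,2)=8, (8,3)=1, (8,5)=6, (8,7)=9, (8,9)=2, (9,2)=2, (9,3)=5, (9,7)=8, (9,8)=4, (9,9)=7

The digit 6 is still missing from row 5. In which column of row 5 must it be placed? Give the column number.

2

Consider where 6 can go in row 5.
(5,3) is out (column 3 already has a 6).
(5,4) is out (box 5 already has a 6).
(5,6) is out (column 6 already has a 6).
(5,7) is out (column 7 already has a 6).
So the only cell in row 5 that can hold 6 is (5,2).
That is column 2.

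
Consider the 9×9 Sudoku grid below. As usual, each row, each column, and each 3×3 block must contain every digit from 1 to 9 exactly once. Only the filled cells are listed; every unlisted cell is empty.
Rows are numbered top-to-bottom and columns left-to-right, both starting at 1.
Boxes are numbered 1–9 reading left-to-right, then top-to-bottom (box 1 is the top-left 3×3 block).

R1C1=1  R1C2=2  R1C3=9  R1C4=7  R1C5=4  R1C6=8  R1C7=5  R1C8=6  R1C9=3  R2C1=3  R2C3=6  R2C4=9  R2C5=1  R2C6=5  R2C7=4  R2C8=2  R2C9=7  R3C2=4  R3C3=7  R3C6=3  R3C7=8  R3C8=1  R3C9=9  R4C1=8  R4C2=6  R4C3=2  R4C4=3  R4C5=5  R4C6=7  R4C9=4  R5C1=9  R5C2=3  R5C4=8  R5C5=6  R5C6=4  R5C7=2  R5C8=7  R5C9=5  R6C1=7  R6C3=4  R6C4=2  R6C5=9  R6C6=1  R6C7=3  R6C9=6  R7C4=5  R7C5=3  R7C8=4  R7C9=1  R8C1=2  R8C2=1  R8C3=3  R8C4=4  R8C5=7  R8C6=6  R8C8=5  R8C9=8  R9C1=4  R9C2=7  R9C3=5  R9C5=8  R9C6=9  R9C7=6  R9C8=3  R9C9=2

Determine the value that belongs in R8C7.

9

Row 8 already contains {1, 2, 3, 4, 5, 6, 7, 8}.
Column 7 already contains {2, 3, 4, 5, 6, 8}.
Its 3×3 block (box 9) already contains {1, 2, 3, 4, 5, 6, 8}.
The only value from 1–9 not eliminated is 9, so R8C7 = 9.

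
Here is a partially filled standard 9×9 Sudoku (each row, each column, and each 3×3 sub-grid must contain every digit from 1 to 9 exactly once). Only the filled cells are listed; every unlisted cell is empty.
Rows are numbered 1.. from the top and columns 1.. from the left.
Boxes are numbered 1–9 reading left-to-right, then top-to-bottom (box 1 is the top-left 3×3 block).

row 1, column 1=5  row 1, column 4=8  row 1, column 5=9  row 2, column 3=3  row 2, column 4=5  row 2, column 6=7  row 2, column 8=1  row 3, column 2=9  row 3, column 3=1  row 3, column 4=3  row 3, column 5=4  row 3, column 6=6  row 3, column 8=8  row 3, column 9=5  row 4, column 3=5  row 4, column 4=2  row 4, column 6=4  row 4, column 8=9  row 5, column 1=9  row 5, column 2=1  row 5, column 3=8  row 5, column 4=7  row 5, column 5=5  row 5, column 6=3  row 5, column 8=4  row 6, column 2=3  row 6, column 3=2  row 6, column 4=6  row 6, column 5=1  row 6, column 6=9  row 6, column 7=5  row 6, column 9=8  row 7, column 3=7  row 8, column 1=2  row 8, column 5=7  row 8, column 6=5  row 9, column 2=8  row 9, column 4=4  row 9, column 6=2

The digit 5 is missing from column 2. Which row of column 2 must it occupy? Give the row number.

7

Consider where 5 can go in column 2.
row 1, column 2 is out (row 1 already has a 5).
row 2, column 2 is out (row 2 already has a 5).
row 4, column 2 is out (row 4 already has a 5).
row 8, column 2 is out (row 8 already has a 5).
So the only cell in column 2 that can hold 5 is row 7, column 2.
That is row 7.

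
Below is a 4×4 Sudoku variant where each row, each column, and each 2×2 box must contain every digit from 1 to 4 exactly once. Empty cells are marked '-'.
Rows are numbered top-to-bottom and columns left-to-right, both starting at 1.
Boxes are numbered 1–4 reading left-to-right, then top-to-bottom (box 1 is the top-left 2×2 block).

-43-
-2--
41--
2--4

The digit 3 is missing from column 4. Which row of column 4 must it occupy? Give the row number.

Consider where 3 can go in column 4.
r1c4 is out (row 1 already has a 3).
r2c4 is out (box 2 already has a 3).
So the only cell in column 4 that can hold 3 is r3c4.
That is row 3.

3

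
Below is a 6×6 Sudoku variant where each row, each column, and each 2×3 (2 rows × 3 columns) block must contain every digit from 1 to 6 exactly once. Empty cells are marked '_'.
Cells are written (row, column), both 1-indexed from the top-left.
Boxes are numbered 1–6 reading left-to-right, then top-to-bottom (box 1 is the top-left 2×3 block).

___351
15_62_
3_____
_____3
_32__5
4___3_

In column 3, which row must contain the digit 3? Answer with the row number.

Consider where 3 can go in column 3.
(1,3) is out (row 1 already has a 3).
(3,3) is out (row 3 already has a 3).
(4,3) is out (row 4 already has a 3).
(6,3) is out (row 6 already has a 3).
So the only cell in column 3 that can hold 3 is (2,3).
That is row 2.

2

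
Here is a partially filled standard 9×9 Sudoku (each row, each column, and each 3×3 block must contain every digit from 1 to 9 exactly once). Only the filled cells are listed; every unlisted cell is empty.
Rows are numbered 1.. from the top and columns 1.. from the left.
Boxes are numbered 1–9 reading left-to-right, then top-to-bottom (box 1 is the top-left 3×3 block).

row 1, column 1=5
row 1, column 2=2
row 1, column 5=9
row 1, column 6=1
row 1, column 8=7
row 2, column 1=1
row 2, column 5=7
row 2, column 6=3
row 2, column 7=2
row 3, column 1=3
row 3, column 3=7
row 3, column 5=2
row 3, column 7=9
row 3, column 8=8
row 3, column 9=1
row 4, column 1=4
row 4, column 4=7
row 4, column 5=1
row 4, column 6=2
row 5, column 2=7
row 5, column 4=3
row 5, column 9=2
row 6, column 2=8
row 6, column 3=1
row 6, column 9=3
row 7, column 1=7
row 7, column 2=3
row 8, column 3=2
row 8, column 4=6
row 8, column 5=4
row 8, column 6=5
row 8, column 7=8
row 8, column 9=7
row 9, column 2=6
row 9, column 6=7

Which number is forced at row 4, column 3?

3

Cell row 4, column 3 itself could take any of {3, 5, 6, 9} by direct elimination.
Consider where 3 can go in row 4.
row 4, column 2 is out (column 2 already has a 3).
row 4, column 7 is out (box 6 already has a 3).
row 4, column 8 is out (box 6 already has a 3).
row 4, column 9 is out (column 9 already has a 3).
So the only cell in row 4 that can hold 3 is row 4, column 3.
Therefore row 4, column 3 = 3.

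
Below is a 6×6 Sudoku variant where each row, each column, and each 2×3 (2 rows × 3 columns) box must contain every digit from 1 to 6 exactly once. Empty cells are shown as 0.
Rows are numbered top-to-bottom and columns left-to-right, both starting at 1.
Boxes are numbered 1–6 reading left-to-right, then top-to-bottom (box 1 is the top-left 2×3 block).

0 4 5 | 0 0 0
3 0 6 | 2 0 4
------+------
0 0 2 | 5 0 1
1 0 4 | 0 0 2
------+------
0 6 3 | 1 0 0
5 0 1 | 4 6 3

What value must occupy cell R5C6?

5

Row 5 already contains {1, 3, 6}.
Column 6 already contains {1, 2, 3, 4}.
Its 2×3 block (box 6) already contains {1, 3, 4, 6}.
The only value from 1–6 not eliminated is 5, so R5C6 = 5.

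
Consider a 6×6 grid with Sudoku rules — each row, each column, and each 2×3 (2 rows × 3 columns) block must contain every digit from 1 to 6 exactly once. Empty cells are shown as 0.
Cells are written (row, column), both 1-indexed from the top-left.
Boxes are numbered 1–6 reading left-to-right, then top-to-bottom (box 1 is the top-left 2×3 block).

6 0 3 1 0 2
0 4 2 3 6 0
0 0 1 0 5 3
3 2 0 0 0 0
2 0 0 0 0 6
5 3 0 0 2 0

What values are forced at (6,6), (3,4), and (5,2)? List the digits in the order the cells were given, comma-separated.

For (6,6):
  Consider where 1 can go in row 6.
  (6,3) is out (column 3 already has a 1).
  (6,4) is out (column 4 already has a 1).
  So the only cell in row 6 that can hold 1 is (6,6).
  So (6,6) = 1.
For (3,4):
  Consider where 2 can go in row 3.
  (3,1) is out (column 1 already has a 2).
  (3,2) is out (column 2 already has a 2).
  So the only cell in row 3 that can hold 2 is (3,4).
  So (3,4) = 2.
For (5,2):
  Row 5 already contains {2, 6}.
  Column 2 already contains {2, 3, 4}.
  Its 2×3 block (box 5) already contains {2, 3, 5}.
  The only value from 1–6 not eliminated is 1, so (5,2) = 1.

1,2,1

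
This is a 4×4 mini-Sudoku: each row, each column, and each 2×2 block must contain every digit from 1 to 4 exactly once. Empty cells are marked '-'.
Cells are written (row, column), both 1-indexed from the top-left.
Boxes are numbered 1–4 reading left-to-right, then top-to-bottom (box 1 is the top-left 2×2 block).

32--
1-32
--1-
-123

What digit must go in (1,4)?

Cell (1,4) itself could take any of {1, 4} by direct elimination.
Consider where 1 can go in column 4.
(3,4) is out (row 3 already has a 1).
So the only cell in column 4 that can hold 1 is (1,4).
Therefore (1,4) = 1.

1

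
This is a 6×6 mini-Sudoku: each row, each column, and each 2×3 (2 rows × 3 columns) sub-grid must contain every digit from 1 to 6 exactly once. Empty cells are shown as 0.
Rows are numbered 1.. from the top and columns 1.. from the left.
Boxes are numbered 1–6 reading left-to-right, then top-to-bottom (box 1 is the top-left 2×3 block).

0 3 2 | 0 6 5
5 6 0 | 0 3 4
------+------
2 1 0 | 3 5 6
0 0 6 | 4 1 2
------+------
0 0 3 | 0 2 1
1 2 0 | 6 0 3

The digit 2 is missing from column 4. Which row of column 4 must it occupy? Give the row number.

2

Consider where 2 can go in column 4.
row 1, column 4 is out (row 1 already has a 2).
row 5, column 4 is out (row 5 already has a 2).
So the only cell in column 4 that can hold 2 is row 2, column 4.
That is row 2.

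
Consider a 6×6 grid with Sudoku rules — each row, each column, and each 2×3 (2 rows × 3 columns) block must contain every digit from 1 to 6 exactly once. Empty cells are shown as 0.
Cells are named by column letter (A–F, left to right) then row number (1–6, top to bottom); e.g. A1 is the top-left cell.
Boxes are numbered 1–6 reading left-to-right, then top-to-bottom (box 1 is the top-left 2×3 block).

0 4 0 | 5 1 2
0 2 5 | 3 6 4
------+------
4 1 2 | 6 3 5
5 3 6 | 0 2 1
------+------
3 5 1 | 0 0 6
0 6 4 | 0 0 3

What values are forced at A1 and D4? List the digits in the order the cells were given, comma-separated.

6,4

For A1:
  Row 1 already contains {1, 2, 4, 5}.
  Column A already contains {3, 4, 5}.
  Its 2×3 block (box 1) already contains {2, 4, 5}.
  The only value from 1–6 not eliminated is 6, so A1 = 6.
For D4:
  Row 4 already contains {1, 2, 3, 5, 6}.
  Column D already contains {3, 5, 6}.
  Its 2×3 block (box 4) already contains {1, 2, 3, 5, 6}.
  The only value from 1–6 not eliminated is 4, so D4 = 4.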